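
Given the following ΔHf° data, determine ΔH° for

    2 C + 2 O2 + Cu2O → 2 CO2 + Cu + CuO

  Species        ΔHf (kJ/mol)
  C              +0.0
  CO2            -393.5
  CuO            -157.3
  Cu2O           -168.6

Products: 2·(-393.5) + 1·(+0.0) + 1·(-157.3) = -944.3
Reactants: 2·(+0.0) + 2·(+0.0) + 1·(-168.6) = -168.6
ΔH° = (-944.3) − (-168.6) = -775.7 kJ/mol

ΔH° = -775.7 kJ/mol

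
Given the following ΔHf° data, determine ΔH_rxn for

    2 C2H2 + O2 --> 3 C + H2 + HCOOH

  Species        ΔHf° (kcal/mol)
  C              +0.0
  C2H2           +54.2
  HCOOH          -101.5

ΔH°rxn = Σ nΔHf°(products) − Σ nΔHf°(reactants).
Products: 3·(+0.0) + 1·(+0.0) + 1·(-101.5) = -101.5
Reactants: 2·(+54.2) + 1·(+0.0) = +108.4
ΔH_rxn = (-101.5) − (+108.4) = -209.9 kcal/mol

ΔH_rxn = -209.9 kcal/mol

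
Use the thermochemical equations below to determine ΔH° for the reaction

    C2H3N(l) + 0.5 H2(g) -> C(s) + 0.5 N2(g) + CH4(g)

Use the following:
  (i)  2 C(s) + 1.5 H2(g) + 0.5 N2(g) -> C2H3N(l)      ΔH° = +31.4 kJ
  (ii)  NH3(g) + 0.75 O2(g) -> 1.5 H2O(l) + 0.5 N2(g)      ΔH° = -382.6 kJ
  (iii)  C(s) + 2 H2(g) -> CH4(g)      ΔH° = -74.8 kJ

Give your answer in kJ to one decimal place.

ΔH° = -106.2 kJ

(i) reversed: -31.4 kJ
(ii): not needed.
(iii) as written: -74.8 kJ
ΔH° = (-31.4) + (-74.8) = -106.2 kJ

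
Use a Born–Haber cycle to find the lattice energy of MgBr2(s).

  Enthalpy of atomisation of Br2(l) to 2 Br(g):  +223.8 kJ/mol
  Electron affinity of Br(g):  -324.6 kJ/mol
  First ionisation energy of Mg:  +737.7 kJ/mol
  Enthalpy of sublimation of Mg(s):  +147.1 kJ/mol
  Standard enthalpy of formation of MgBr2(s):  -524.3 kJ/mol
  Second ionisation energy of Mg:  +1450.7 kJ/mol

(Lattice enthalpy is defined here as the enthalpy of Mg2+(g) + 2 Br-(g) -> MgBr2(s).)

U = -2434.4 kJ/mol

ΔHf° = 1·ΔHsub + 1·(ΣIE) + 1·D(Br2) + 2·EA + U
-524.3 = 1·(+147.1) + 1·(+2188.4) + 1·(+223.8) + 2·(-324.6) + U
U = -524.3 − (+1910.1) = -2434.4 kJ/mol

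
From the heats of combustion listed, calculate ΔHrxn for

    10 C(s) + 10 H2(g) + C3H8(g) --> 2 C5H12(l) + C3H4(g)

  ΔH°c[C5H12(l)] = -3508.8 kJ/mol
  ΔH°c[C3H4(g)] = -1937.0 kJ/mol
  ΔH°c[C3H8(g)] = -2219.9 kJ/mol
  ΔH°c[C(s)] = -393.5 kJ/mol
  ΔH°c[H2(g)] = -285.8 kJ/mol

ΔHrxn = -58.3 kJ/mol

With combustion enthalpies, reactants minus products:
= [10·(-393.5) + 10·(-285.8) + 1·(-2219.9)] − [2·(-3508.8) + 1·(-1937.0)]
= -58.3 kJ/mol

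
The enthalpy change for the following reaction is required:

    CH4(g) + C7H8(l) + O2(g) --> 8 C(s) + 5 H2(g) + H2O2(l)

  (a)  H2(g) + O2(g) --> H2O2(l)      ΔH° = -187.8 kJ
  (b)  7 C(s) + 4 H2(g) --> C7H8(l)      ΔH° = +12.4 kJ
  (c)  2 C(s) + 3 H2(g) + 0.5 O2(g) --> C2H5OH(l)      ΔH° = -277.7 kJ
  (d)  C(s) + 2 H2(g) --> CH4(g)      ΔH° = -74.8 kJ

(a) as written: -187.8 kJ
(b) reversed: -12.4 kJ
(c): not needed.
(d) reversed: +74.8 kJ
ΔH° = (1)·(-187.8) + (-1)·(+12.4) + (-1)·(-74.8) = -125.4 kJ

ΔH° = -125.4 kJ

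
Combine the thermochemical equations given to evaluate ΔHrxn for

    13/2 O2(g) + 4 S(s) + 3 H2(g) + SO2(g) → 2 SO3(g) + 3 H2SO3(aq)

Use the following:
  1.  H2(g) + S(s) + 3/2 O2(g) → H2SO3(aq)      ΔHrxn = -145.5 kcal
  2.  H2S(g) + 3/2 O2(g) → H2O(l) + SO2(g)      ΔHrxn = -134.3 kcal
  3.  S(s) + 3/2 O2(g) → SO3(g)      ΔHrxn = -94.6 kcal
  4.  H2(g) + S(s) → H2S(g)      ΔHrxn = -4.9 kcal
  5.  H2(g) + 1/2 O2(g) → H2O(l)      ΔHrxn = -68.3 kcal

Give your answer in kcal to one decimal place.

ΔHrxn = -554.8 kcal

eq. 1 × 3 (×3 to match 3 H2SO3(aq) in the target): (3)·(-145.5) = -436.5 kcal
eq. 2 reversed (reverse to put SO2(g) on the reactant side): +134.3 kcal
eq. 3 × 2 (scale by 2 for the 2 SO3(g)): (2)·(-94.6) = -189.2 kcal
eq. 4 reversed: +4.9 kcal
eq. 5 as written: -68.3 kcal
Summing the manipulated equations, ΔHrxn = (3)·(-145.5) + (-1)·(-134.3) + (2)·(-94.6) + (-1)·(-4.9) + (1)·(-68.3) = -554.8 kcal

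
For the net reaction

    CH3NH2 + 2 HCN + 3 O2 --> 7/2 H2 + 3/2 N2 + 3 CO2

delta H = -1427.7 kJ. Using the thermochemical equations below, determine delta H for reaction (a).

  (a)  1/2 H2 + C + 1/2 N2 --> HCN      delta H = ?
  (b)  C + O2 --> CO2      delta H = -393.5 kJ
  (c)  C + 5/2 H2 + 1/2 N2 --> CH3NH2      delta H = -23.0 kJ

delta H = 135.1 kJ

(a) reversed and × 2: contributes −2·x
(b) × 3: (3)·(-393.5) = -1180.5 kJ
(c) reversed: +23.0 kJ
-1427.7 = (-1180.5) + (+23.0) − 2·x
x = (-1427.7 − (-1157.5)) / (-2) = 135.1 kJ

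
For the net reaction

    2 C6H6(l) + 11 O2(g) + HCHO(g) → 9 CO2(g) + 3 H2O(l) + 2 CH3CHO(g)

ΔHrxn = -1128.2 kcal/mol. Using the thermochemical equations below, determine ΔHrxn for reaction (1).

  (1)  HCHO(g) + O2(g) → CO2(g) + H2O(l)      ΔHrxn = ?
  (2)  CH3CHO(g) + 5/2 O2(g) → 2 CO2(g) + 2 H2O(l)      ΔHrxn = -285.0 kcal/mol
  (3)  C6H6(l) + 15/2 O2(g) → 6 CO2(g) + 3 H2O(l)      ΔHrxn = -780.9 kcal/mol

(1) as written: contributes x
(2) reversed and × 2: (-2)·(-285.0) = +570.0 kcal/mol
(3) × 2: (2)·(-780.9) = -1561.8 kcal/mol
-1128.2 = (+570.0) + (-1561.8) + x
x = (-1128.2 − (-991.8)) / (1) = -136.4 kcal/mol

ΔHrxn = -136.4 kcal/mol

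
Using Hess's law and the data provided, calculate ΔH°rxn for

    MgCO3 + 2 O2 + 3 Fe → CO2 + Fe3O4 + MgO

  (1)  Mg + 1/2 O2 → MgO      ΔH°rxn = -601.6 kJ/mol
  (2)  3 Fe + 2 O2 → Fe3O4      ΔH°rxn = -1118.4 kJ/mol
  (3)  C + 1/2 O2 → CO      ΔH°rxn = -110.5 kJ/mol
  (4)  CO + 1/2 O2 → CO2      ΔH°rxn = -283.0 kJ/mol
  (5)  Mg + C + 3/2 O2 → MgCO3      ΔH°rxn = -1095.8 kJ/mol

(1) as written (MgO already on the product side): -601.6 kJ/mol
(2) as written (Fe3O4 already on the product side): -1118.4 kJ/mol
(3) as written: -110.5 kJ/mol
(4) as written (CO2 already on the product side): -283.0 kJ/mol
(5) reversed (reverse to put MgCO3 on the reactant side): +1095.8 kJ/mol
By Hess's law, ΔH°rxn = (-601.6) + (-1118.4) + (-110.5) + (-283.0) + (+1095.8) = -1017.7 kJ/mol

ΔH°rxn = -1017.7 kJ/mol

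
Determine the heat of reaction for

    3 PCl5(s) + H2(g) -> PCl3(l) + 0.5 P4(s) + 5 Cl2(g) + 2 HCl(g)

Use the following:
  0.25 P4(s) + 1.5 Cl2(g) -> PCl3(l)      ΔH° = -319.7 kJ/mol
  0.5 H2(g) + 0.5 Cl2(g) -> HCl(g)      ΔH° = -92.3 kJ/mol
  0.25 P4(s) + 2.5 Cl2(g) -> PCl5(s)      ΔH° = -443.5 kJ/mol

equation 1 as written (PCl3(l) already on the product side): -319.7 kJ/mol
equation 2 × 2 (×2 to match 2 HCl(g) in the target): (2)·(-92.3) = -184.6 kJ/mol
equation 3 reversed and × 3 (reverse to put PCl5(s) on the reactant side; ×3 to match 3 PCl5(s) in the target): (-3)·(-443.5) = +1330.5 kJ/mol
ΔH° = (-319.7) + (-184.6) + (+1330.5) = 826.2 kJ/mol

ΔH° = 826.2 kJ/mol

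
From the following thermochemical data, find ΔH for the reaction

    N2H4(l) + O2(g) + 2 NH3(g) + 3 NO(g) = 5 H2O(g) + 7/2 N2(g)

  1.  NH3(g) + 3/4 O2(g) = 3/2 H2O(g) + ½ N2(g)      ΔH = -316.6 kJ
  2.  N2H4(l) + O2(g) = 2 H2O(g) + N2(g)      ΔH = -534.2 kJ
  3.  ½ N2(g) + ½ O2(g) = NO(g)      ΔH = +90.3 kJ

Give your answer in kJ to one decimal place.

ΔH = -1438.3 kJ

eq. 1 × 2 (×2 to match 2 NH3(g) in the target): (2)·(-316.6) = -633.2 kJ
eq. 2 as written (N2H4(l) already on the reactant side): -534.2 kJ
eq. 3 reversed and × 3 (reverse to put NO(g) on the reactant side; scale by 3 for the 3 NO(g)): (-3)·(+90.3) = -270.9 kJ
ΔH = (-633.2) + (-534.2) + (-270.9) = -1438.3 kJ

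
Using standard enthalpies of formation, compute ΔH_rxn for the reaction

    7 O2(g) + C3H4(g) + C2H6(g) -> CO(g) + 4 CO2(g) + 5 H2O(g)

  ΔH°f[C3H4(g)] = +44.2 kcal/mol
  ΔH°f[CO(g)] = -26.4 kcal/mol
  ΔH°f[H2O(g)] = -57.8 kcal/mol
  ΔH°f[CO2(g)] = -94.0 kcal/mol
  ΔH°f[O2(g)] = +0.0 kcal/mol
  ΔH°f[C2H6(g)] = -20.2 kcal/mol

ΔH_rxn = -715.4 kcal/mol

Products: 1·(-26.4) + 4·(-94.0) + 5·(-57.8) = -691.4
Reactants: 7·(+0.0) + 1·(+44.2) + 1·(-20.2) = +24.0
ΔH_rxn = (-691.4) − (+24.0) = -715.4 kcal/mol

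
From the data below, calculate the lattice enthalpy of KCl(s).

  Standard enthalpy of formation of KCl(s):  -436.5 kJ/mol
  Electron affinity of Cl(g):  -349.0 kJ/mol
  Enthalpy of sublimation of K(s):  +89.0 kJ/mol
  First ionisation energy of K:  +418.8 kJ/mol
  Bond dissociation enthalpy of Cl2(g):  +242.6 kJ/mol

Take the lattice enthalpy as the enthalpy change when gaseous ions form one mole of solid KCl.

ΔHf° = 1·ΔHsub + 1·(ΣIE) + 1/2·D(Cl2) + 1·EA + U
-436.5 = 1·(+89.0) + 1·(+418.8) + 1/2·(+242.6) + 1·(-349.0) + U
U = -436.5 − (+280.1) = -716.6 kJ/mol

U = -716.6 kJ/mol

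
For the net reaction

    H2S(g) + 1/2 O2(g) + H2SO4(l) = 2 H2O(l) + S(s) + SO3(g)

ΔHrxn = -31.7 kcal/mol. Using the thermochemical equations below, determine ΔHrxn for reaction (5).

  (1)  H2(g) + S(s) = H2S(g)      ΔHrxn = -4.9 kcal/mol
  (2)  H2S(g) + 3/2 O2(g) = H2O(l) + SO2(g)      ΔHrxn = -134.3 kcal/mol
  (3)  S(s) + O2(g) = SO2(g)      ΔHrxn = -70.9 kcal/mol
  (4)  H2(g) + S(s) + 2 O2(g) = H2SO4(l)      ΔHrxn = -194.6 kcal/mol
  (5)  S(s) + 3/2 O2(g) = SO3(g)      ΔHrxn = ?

(1) as written: -4.9 kcal/mol
(2) × 2 (×2 to match 2 H2O(l) in the target): (2)·(-134.3) = -268.6 kcal/mol
(3) reversed and × 2: (-2)·(-70.9) = +141.8 kcal/mol
(4) reversed (H2SO4(l) must end up as a reactant): +194.6 kcal/mol
(5) as written (SO3(g) already on the product side): contributes x
-31.7 = (-4.9) + (-268.6) + (+141.8) + (+194.6) + x
x = (-31.7 − (+62.9)) / (1) = -94.6 kcal/mol

ΔHrxn = -94.6 kcal/mol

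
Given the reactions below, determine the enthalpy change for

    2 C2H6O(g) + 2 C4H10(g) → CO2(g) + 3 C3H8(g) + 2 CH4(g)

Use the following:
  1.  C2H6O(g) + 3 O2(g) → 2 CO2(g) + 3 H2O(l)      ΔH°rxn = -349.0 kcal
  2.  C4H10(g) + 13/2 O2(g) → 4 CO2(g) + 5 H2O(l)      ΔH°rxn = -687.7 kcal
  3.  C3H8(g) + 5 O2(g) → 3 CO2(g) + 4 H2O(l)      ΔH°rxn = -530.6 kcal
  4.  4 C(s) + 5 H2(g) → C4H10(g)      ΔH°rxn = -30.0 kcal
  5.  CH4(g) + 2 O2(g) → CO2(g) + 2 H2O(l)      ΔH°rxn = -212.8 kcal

ΔH°rxn = -56.0 kcal

eq. 1 × 2: (2)·(-349.0) = -698.0 kcal
eq. 2 × 2: (2)·(-687.7) = -1375.4 kcal
eq. 3 reversed and × 3: (-3)·(-530.6) = +1591.8 kcal
eq. 4: not needed.
eq. 5 reversed and × 2: (-2)·(-212.8) = +425.6 kcal
ΔH°rxn = (-698.0) + (-1375.4) + (+1591.8) + (+425.6) = -56.0 kcal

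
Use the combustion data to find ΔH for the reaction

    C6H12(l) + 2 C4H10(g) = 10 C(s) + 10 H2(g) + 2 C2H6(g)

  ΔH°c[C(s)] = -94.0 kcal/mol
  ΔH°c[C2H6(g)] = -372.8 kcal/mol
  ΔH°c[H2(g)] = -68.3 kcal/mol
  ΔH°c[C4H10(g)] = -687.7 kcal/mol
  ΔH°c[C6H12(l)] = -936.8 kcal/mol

ΔH = 56.4 kcal/mol

Using ΔH = Σ nΔHc°(reactants) − Σ nΔHc°(products):
= [1·(-936.8) + 2·(-687.7)] − [10·(-94.0) + 10·(-68.3) + 2·(-372.8)]
= 56.4 kcal/mol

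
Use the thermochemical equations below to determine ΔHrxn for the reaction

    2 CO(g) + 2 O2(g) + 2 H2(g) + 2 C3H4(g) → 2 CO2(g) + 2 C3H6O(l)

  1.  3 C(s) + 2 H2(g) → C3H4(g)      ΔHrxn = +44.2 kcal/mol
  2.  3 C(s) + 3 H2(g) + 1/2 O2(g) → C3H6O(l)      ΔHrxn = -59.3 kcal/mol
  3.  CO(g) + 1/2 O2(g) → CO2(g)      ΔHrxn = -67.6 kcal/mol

ΔHrxn = -342.2 kcal/mol

eq. 1 reversed and × 2: (-2)·(+44.2) = -88.4 kcal/mol
eq. 2 × 2: (2)·(-59.3) = -118.6 kcal/mol
eq. 3 × 2: (2)·(-67.6) = -135.2 kcal/mol
Combining the equations, ΔHrxn = (-2)·(+44.2) + (2)·(-59.3) + (2)·(-67.6) = -342.2 kcal/mol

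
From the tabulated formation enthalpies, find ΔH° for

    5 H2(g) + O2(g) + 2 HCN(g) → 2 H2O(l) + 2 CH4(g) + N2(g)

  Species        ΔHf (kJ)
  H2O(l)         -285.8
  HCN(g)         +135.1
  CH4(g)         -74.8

ΔH° = -991.4 kJ

Products: 2·(-285.8) + 2·(-74.8) + 1·(+0.0) = -721.2
Reactants: 5·(+0.0) + 1·(+0.0) + 2·(+135.1) = +270.2
ΔH° = (-721.2) − (+270.2) = -991.4 kJ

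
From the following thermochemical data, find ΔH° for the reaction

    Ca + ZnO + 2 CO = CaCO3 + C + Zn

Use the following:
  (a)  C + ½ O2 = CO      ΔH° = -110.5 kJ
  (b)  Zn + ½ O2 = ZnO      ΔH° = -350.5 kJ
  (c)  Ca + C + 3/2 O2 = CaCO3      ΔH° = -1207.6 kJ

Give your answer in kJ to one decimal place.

ΔH° = -636.1 kJ

(a) reversed and × 2 (reverse to put CO on the reactant side; ×2 to match 2 CO in the target): (-2)·(-110.5) = +221.0 kJ
(b) reversed (reverse to put ZnO on the reactant side): +350.5 kJ
(c) as written (CaCO3 already on the product side): -1207.6 kJ
Combining the equations, ΔH° = (+221.0) + (+350.5) + (-1207.6) = -636.1 kJ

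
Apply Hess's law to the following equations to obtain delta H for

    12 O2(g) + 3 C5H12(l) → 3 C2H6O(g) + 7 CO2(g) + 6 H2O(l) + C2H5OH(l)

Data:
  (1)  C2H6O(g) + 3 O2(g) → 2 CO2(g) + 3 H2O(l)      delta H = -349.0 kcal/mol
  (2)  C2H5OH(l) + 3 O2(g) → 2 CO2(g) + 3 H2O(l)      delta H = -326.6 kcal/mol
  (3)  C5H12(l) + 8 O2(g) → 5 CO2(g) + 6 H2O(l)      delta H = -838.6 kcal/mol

(1) reversed and × 3 (reverse to put C2H6O(g) on the product side; ×3 to match 3 C2H6O(g) in the target): (-3)·(-349.0) = +1047.0 kcal/mol
(2) reversed (C2H5OH(l) must end up as a product): +326.6 kcal/mol
(3) × 3 (scale by 3 for the 3 C5H12(l)): (3)·(-838.6) = -2515.8 kcal/mol
delta H = (+1047.0) + (+326.6) + (-2515.8) = -1142.2 kcal/mol

delta H = -1142.2 kcal/mol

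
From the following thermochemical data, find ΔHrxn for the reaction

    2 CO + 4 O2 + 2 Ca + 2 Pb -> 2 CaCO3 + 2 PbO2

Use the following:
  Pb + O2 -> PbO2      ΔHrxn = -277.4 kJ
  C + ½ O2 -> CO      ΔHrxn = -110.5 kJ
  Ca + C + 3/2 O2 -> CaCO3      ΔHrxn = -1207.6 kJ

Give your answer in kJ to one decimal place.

equation 1 × 2 (scale by 2 for the 2 PbO2): (2)·(-277.4) = -554.8 kJ
equation 2 reversed and × 2 (reverse to put CO on the reactant side; scale by 2 for the 2 CO): (-2)·(-110.5) = +221.0 kJ
equation 3 × 2 (scale by 2 for the 2 CaCO3): (2)·(-1207.6) = -2415.2 kJ
Summing the manipulated equations, ΔHrxn = (2)·(-277.4) + (-2)·(-110.5) + (2)·(-1207.6) = -2749.0 kJ

ΔHrxn = -2749.0 kJ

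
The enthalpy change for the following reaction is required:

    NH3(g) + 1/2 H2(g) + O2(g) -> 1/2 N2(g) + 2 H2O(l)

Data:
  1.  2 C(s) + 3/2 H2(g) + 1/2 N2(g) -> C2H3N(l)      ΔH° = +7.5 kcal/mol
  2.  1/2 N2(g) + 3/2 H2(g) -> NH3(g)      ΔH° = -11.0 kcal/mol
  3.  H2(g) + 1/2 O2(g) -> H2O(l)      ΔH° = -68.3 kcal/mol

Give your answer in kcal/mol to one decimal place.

eq. 1: not needed.
eq. 2 reversed: +11.0 kcal/mol
eq. 3 × 2: (2)·(-68.3) = -136.6 kcal/mol
ΔH° = (+11.0) + (-136.6) = -125.6 kcal/mol

ΔH° = -125.6 kcal/mol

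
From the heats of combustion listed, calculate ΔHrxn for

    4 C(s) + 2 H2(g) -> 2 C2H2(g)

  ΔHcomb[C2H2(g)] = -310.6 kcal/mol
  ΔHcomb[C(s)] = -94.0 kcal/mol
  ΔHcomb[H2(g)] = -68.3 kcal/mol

ΔHrxn = 108.6 kcal/mol

Using ΔH = Σ nΔHc°(reactants) − Σ nΔHc°(products):
= [4·(-94.0) + 2·(-68.3)] − [2·(-310.6)]
= 108.6 kcal/mol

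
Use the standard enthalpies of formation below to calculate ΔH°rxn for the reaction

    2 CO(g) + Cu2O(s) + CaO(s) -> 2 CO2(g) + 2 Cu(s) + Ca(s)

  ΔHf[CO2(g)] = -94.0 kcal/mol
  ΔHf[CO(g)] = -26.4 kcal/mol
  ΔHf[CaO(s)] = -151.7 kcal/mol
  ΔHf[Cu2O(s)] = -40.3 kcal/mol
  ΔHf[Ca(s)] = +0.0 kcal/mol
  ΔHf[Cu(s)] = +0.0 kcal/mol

Products: 2·(-94.0) + 2·(+0.0) + 1·(+0.0) = -188.0
Reactants: 2·(-26.4) + 1·(-40.3) + 1·(-151.7) = -244.8
ΔH°rxn = (-188.0) − (-244.8) = 56.8 kcal/mol

ΔH°rxn = 56.8 kcal/mol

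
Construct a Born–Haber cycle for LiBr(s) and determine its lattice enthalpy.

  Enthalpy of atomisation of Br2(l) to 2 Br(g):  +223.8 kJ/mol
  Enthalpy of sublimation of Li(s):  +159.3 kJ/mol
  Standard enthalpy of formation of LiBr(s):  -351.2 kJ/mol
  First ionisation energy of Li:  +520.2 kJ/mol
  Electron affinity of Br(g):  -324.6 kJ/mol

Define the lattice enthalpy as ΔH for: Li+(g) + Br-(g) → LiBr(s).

U = -818.0 kJ/mol

ΔHf° = 1·ΔHsub + 1·(ΣIE) + 1/2·D(Br2) + 1·EA + U
-351.2 = 1·(+159.3) + 1·(+520.2) + 1/2·(+223.8) + 1·(-324.6) + U
U = -351.2 − (+466.8) = -818.0 kJ/mol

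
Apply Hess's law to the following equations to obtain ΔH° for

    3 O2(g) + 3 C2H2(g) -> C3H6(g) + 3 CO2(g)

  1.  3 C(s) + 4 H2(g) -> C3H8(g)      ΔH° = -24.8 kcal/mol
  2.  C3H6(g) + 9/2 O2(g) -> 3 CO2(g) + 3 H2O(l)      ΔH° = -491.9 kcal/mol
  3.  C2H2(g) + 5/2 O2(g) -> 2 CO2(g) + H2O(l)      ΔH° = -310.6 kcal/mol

eq. 1: not needed.
eq. 2 reversed: +491.9 kcal/mol
eq. 3 × 3: (3)·(-310.6) = -931.8 kcal/mol
Summing the manipulated equations, ΔH° = (+491.9) + (-931.8) = -439.9 kcal/mol

ΔH° = -439.9 kcal/mol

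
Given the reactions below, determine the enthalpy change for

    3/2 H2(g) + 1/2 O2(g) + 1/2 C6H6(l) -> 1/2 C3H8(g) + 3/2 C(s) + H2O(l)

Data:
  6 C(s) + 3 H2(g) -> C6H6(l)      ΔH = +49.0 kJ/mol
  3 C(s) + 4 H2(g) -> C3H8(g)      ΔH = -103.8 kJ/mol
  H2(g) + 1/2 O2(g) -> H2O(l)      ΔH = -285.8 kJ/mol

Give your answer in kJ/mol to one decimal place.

ΔH = -362.2 kJ/mol

equation 1 reversed and × 1/2: (-1/2)·(+49.0) = -24.5 kJ/mol
equation 2 × 1/2: (1/2)·(-103.8) = -51.9 kJ/mol
equation 3 as written: -285.8 kJ/mol
Since enthalpy is a state function, ΔH = (-24.5) + (-51.9) + (-285.8) = -362.2 kJ/mol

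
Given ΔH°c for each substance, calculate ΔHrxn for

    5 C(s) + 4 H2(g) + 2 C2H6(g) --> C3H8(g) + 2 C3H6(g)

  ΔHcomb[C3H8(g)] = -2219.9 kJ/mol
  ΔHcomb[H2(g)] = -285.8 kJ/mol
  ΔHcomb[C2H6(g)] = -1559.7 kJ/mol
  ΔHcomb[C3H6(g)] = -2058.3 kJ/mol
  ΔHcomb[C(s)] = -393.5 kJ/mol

With combustion enthalpies, reactants minus products:
= [5·(-393.5) + 4·(-285.8) + 2·(-1559.7)] − [1·(-2219.9) + 2·(-2058.3)]
= 106.4 kJ/mol

ΔHrxn = 106.4 kJ/mol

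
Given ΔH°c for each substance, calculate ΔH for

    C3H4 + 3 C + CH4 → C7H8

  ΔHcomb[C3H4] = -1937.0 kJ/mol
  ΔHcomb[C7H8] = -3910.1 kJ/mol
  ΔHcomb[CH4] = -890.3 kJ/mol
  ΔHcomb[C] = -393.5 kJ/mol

Using ΔH = Σ nΔHc°(reactants) − Σ nΔHc°(products):
= [1·(-1937.0) + 3·(-393.5) + 1·(-890.3)] − [1·(-3910.1)]
= -97.7 kJ/mol

ΔH = -97.7 kJ/mol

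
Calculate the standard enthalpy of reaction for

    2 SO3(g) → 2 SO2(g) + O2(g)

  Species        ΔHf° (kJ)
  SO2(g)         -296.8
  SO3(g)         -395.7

ΔH°rxn = 197.8 kJ

ΔH°rxn = Σ nΔHf°(products) − Σ nΔHf°(reactants).
Products: 2·(-296.8) + 1·(+0.0) = -593.6
Reactants: 2·(-395.7) = -791.4
ΔH°rxn = (-593.6) − (-791.4) = 197.8 kJ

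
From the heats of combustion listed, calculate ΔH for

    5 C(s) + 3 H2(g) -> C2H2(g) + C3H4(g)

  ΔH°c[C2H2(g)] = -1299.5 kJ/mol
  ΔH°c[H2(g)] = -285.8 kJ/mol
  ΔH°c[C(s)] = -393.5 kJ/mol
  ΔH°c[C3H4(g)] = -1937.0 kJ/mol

ΔH = 411.6 kJ/mol

Using ΔH = Σ nΔHc°(reactants) − Σ nΔHc°(products):
= [5·(-393.5) + 3·(-285.8)] − [1·(-1299.5) + 1·(-1937.0)]
= 411.6 kJ/mol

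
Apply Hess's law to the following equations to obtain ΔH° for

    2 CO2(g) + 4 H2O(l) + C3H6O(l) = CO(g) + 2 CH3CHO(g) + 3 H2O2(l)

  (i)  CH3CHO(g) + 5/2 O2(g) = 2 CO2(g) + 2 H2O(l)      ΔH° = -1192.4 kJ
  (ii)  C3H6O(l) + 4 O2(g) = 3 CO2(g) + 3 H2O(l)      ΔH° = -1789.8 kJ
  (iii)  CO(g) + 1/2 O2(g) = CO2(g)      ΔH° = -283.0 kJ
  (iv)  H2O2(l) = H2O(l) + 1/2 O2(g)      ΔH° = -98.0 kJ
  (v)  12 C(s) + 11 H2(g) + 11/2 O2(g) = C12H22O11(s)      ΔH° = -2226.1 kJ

ΔH° = 1172.0 kJ

(i) reversed and × 2 (reverse to put CH3CHO(g) on the product side; scale by 2 for the 2 CH3CHO(g)): (-2)·(-1192.4) = +2384.8 kJ
(ii) as written (C3H6O(l) already on the reactant side): -1789.8 kJ
(iii) reversed (CO(g) must end up as a product): +283.0 kJ
(iv) reversed and × 3 (reverse to put H2O2(l) on the product side; scale by 3 for the 3 H2O2(l)): (-3)·(-98.0) = +294.0 kJ
(v): not needed (C12H22O11(s) appears nowhere else).
Since enthalpy is a state function, ΔH° = (-2)·(-1192.4) + (1)·(-1789.8) + (-1)·(-283.0) + (-3)·(-98.0) = 1172.0 kJ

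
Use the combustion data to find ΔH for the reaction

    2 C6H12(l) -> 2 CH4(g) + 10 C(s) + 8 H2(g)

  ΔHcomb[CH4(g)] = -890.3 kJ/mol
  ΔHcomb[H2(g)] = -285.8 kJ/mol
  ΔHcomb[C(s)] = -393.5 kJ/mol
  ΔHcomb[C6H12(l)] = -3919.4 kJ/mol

ΔH = 163.2 kJ/mol

With combustion enthalpies, reactants minus products:
= [2·(-3919.4)] − [2·(-890.3) + 10·(-393.5) + 8·(-285.8)]
= 163.2 kJ/mol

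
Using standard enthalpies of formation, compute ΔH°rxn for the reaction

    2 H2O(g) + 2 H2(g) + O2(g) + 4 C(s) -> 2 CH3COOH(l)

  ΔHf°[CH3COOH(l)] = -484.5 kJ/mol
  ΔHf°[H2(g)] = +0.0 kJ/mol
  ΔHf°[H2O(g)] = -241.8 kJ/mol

Products: 2·(-484.5) = -969.0
Reactants: 2·(-241.8) + 2·(+0.0) + 1·(+0.0) + 4·(+0.0) = -483.6
ΔH°rxn = (-969.0) − (-483.6) = -485.4 kJ/mol

ΔH°rxn = -485.4 kJ/mol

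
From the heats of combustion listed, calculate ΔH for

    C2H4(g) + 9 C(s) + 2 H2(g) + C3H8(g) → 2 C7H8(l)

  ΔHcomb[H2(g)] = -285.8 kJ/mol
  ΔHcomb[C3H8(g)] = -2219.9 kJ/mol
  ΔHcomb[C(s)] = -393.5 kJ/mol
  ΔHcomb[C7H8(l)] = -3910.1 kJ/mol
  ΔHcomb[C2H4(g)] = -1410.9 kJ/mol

ΔH = 76.3 kJ/mol

With combustion enthalpies, reactants minus products:
= [1·(-1410.9) + 9·(-393.5) + 2·(-285.8) + 1·(-2219.9)] − [2·(-3910.1)]
= 76.3 kJ/mol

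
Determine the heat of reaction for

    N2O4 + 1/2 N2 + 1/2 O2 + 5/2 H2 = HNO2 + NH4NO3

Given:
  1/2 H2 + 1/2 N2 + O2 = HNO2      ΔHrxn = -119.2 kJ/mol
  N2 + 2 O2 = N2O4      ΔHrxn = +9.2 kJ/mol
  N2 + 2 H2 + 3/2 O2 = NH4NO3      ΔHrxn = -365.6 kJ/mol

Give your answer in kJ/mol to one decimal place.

ΔHrxn = -494.0 kJ/mol

equation 1 as written (HNO2 already on the product side): -119.2 kJ/mol
equation 2 reversed (N2O4 must end up as a reactant): -9.2 kJ/mol
equation 3 as written (NH4NO3 already on the product side): -365.6 kJ/mol
Combining the equations, ΔHrxn = (1)·(-119.2) + (-1)·(+9.2) + (1)·(-365.6) = -494.0 kJ/mol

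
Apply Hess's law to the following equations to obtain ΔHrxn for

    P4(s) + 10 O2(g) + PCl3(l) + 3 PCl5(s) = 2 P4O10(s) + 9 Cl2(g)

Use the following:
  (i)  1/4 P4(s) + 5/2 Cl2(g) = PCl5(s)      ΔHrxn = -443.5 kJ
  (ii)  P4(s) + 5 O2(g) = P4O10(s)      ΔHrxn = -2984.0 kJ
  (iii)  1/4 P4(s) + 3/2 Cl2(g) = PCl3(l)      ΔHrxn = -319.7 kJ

(i) reversed and × 3: (-3)·(-443.5) = +1330.5 kJ
(ii) × 2: (2)·(-2984.0) = -5968.0 kJ
(iii) reversed: +319.7 kJ
ΔHrxn = (+1330.5) + (-5968.0) + (+319.7) = -4317.8 kJ

ΔHrxn = -4317.8 kJ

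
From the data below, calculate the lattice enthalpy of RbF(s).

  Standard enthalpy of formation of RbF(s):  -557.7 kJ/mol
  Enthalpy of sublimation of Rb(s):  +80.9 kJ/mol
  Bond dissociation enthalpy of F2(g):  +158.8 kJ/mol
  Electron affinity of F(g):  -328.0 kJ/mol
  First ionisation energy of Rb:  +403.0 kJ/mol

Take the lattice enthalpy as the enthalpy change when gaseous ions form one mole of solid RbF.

ΔHf° = 1·ΔHsub + 1·(ΣIE) + 1/2·D(F2) + 1·EA + U
-557.7 = 1·(+80.9) + 1·(+403.0) + 1/2·(+158.8) + 1·(-328.0) + U
U = -557.7 − (+235.3) = -793.0 kJ/mol

U = -793.0 kJ/mol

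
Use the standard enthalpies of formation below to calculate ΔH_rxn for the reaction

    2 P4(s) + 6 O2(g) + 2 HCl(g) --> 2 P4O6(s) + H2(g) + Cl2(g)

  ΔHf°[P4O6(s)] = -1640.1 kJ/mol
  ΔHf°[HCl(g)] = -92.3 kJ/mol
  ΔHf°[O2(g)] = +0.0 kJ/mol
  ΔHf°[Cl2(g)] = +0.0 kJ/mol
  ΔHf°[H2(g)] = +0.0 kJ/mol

Products: 2·(-1640.1) + 1·(+0.0) + 1·(+0.0) = -3280.2
Reactants: 2·(+0.0) + 6·(+0.0) + 2·(-92.3) = -184.6
ΔH_rxn = (-3280.2) − (-184.6) = -3095.6 kJ/mol

ΔH_rxn = -3095.6 kJ/mol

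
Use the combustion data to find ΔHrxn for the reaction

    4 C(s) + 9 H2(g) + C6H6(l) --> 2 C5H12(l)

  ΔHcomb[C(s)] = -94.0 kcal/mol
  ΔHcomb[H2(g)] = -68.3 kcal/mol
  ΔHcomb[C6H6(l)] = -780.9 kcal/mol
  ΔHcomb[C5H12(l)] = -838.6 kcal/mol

ΔHrxn = -94.4 kcal/mol

Using ΔH = Σ nΔHc°(reactants) − Σ nΔHc°(products):
= [4·(-94.0) + 9·(-68.3) + 1·(-780.9)] − [2·(-838.6)]
= -94.4 kcal/mol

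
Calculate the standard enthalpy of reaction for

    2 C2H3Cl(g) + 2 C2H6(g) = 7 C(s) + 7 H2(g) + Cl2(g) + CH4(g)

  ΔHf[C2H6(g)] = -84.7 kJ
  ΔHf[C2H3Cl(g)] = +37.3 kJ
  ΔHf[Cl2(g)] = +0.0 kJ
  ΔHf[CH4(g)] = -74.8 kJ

Products: 7·(+0.0) + 7·(+0.0) + 1·(+0.0) + 1·(-74.8) = -74.8
Reactants: 2·(+37.3) + 2·(-84.7) = -94.8
ΔH°rxn = (-74.8) − (-94.8) = 20.0 kJ

ΔH°rxn = 20.0 kJ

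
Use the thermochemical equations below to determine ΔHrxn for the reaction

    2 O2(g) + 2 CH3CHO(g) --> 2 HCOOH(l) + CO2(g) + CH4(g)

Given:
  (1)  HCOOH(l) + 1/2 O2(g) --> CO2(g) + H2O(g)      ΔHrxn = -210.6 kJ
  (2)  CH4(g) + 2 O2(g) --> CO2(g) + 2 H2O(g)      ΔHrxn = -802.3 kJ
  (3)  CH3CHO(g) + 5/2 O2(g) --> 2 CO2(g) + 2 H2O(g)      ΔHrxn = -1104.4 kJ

(1) reversed and × 2: (-2)·(-210.6) = +421.2 kJ
(2) reversed: +802.3 kJ
(3) × 2: (2)·(-1104.4) = -2208.8 kJ
ΔHrxn = (+421.2) + (+802.3) + (-2208.8) = -985.3 kJ

ΔHrxn = -985.3 kJ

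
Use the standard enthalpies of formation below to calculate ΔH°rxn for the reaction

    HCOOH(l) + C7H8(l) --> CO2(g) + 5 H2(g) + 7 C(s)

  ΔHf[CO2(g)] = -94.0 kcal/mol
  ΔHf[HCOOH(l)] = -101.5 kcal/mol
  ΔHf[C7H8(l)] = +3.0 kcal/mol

Products: 1·(-94.0) + 5·(+0.0) + 7·(+0.0) = -94.0
Reactants: 1·(-101.5) + 1·(+3.0) = -98.5
ΔH°rxn = (-94.0) − (-98.5) = 4.5 kcal/mol

ΔH°rxn = 4.5 kcal/mol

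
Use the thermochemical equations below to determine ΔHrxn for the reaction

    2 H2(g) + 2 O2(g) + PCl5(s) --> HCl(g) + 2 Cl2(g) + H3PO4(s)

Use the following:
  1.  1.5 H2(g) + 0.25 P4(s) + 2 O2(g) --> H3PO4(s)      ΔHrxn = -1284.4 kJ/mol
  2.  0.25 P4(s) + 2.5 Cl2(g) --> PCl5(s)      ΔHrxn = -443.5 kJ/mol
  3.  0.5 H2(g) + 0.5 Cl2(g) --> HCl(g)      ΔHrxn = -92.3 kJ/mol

eq. 1 as written: -1284.4 kJ/mol
eq. 2 reversed: +443.5 kJ/mol
eq. 3 as written: -92.3 kJ/mol
ΔHrxn = (1)·(-1284.4) + (-1)·(-443.5) + (1)·(-92.3) = -933.2 kJ/mol

ΔHrxn = -933.2 kJ/mol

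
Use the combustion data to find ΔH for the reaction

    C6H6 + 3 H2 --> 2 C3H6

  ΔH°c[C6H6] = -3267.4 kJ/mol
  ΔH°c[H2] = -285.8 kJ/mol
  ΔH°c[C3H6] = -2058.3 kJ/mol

Using ΔH = Σ nΔHc°(reactants) − Σ nΔHc°(products):
= [1·(-3267.4) + 3·(-285.8)] − [2·(-2058.3)]
= -8.2 kJ/mol

ΔH = -8.2 kJ/mol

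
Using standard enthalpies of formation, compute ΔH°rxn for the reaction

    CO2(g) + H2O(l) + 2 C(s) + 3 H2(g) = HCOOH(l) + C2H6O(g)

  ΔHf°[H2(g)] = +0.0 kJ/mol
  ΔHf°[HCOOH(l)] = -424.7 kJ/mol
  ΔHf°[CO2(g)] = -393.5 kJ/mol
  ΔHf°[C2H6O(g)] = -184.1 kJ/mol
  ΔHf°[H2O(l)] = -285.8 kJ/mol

ΔH°rxn = Σ nΔHf°(products) − Σ nΔHf°(reactants).
Products: 1·(-424.7) + 1·(-184.1) = -608.8
Reactants: 1·(-393.5) + 1·(-285.8) + 2·(+0.0) + 3·(+0.0) = -679.3
ΔH°rxn = (-608.8) − (-679.3) = 70.5 kJ/mol

ΔH°rxn = 70.5 kJ/mol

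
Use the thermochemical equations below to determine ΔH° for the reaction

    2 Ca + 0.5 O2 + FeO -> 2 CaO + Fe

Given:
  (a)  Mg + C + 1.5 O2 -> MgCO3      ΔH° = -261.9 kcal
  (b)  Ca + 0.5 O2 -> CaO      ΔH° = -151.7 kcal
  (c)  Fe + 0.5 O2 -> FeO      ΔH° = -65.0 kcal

(a): not needed.
(b) × 2: (2)·(-151.7) = -303.4 kcal
(c) reversed: +65.0 kcal
ΔH° = (-303.4) + (+65.0) = -238.4 kcal

ΔH° = -238.4 kcal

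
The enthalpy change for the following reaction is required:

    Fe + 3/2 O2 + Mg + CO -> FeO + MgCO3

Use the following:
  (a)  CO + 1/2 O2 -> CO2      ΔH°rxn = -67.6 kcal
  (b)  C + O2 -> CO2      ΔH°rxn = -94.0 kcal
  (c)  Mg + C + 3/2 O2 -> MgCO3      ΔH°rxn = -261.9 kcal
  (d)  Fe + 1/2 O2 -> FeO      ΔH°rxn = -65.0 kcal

ΔH°rxn = -300.5 kcal

(a) as written (CO already on the reactant side): -67.6 kcal
(b) reversed: +94.0 kcal
(c) as written (MgCO3 already on the product side): -261.9 kcal
(d) as written (FeO already on the product side): -65.0 kcal
ΔH°rxn = (1)·(-67.6) + (-1)·(-94.0) + (1)·(-261.9) + (1)·(-65.0) = -300.5 kcal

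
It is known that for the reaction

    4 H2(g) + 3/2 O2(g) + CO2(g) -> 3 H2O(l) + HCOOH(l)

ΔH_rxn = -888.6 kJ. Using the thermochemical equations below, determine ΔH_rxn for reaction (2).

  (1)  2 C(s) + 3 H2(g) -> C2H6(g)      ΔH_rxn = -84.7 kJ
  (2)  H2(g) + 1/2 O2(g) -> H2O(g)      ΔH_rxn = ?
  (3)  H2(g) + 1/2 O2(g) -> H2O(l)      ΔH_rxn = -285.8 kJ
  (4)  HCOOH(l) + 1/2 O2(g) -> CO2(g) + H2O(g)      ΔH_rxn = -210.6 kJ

ΔH_rxn = -241.8 kJ

(1): not needed.
(2) as written: contributes x
(3) × 3: (3)·(-285.8) = -857.4 kJ
(4) reversed: +210.6 kJ
-888.6 = (-857.4) + (+210.6) + x
x = (-888.6 − (-646.8)) / (1) = -241.8 kJ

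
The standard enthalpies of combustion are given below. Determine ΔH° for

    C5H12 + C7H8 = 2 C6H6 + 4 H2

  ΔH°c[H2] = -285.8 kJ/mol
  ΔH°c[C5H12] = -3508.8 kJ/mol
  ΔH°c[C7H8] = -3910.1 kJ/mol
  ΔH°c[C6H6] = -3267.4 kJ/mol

ΔH° = 259.1 kJ/mol

Using ΔH = Σ nΔHc°(reactants) − Σ nΔHc°(products):
= [1·(-3508.8) + 1·(-3910.1)] − [2·(-3267.4) + 4·(-285.8)]
= 259.1 kJ/mol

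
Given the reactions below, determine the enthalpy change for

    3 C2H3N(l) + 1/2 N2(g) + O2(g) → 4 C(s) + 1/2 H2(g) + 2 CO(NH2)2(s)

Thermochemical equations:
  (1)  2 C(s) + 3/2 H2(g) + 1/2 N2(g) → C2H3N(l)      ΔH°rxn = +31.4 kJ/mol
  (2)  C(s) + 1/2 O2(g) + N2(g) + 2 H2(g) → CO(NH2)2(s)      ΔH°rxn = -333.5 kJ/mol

ΔH°rxn = -761.2 kJ/mol

(1) reversed and × 3 (reverse to put C2H3N(l) on the reactant side; ×3 to match 3 C2H3N(l) in the target): (-3)·(+31.4) = -94.2 kJ/mol
(2) × 2 (scale by 2 for the 2 CO(NH2)2(s)): (2)·(-333.5) = -667.0 kJ/mol
By Hess's law, ΔH°rxn = (-94.2) + (-667.0) = -761.2 kJ/mol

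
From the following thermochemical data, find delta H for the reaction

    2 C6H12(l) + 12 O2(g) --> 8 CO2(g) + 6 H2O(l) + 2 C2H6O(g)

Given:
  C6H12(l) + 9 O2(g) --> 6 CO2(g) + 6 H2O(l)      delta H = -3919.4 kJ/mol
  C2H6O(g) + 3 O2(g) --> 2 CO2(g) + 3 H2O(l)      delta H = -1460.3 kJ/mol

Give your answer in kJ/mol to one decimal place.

equation 1 × 2: (2)·(-3919.4) = -7838.8 kJ/mol
equation 2 reversed and × 2: (-2)·(-1460.3) = +2920.6 kJ/mol
delta H = (2)·(-3919.4) + (-2)·(-1460.3) = -4918.2 kJ/mol

delta H = -4918.2 kJ/mol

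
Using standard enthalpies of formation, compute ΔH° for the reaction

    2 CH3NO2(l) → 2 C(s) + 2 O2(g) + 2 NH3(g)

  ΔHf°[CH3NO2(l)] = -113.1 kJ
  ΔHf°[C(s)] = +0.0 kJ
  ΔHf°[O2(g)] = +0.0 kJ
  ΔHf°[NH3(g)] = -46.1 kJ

ΔH° = 134.0 kJ

Products: 2·(+0.0) + 2·(+0.0) + 2·(-46.1) = -92.2
Reactants: 2·(-113.1) = -226.2
ΔH° = (-92.2) − (-226.2) = 134.0 kJ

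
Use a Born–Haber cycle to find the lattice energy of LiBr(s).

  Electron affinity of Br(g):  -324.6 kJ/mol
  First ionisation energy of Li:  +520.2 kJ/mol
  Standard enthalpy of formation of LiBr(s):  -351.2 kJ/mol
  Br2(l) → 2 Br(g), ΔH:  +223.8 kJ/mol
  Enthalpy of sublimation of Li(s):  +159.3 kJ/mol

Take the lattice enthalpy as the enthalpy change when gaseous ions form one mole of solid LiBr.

ΔHf° = 1·ΔHsub + 1·(ΣIE) + 1/2·D(Br2) + 1·EA + U
-351.2 = 1·(+159.3) + 1·(+520.2) + 1/2·(+223.8) + 1·(-324.6) + U
U = -351.2 − (+466.8) = -818.0 kJ/mol

U = -818.0 kJ/mol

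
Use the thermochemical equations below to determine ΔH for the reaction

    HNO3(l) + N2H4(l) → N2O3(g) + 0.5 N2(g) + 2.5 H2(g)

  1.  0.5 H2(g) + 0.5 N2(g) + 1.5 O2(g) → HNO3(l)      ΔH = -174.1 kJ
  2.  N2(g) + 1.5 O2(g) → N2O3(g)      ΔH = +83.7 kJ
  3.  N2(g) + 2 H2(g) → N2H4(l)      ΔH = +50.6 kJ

eq. 1 reversed: +174.1 kJ
eq. 2 as written: +83.7 kJ
eq. 3 reversed: -50.6 kJ
Since enthalpy is a state function, ΔH = (+174.1) + (+83.7) + (-50.6) = 207.2 kJ

ΔH = 207.2 kJ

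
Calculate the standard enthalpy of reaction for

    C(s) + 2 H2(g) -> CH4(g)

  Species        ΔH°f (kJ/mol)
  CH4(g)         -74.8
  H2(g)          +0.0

ΔHrxn = -74.8 kJ/mol

Products: 1·(-74.8) = -74.8
Reactants: 1·(+0.0) + 2·(+0.0) = +0.0
ΔHrxn = (-74.8) − (+0.0) = -74.8 kJ/mol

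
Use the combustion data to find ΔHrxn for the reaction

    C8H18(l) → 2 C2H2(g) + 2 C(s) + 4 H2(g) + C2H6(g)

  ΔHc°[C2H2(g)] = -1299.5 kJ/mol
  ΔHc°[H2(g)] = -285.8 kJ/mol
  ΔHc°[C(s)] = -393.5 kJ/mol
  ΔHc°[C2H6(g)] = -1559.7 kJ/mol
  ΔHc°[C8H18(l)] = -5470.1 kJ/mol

ΔHrxn = 618.8 kJ/mol

Using ΔH = Σ nΔHc°(reactants) − Σ nΔHc°(products):
= [1·(-5470.1)] − [2·(-1299.5) + 2·(-393.5) + 4·(-285.8) + 1·(-1559.7)]
= 618.8 kJ/mol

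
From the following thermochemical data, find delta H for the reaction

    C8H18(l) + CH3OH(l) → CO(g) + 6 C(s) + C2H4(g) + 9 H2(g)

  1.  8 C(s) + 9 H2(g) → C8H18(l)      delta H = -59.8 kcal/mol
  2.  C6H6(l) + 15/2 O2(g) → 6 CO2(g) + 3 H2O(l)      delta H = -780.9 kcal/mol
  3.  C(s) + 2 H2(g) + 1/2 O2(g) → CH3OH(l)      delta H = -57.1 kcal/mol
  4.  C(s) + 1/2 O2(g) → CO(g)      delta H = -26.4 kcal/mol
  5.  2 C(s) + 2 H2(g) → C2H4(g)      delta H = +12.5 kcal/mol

delta H = 103.0 kcal/mol

eq. 1 reversed: +59.8 kcal/mol
eq. 2: not needed.
eq. 3 reversed: +57.1 kcal/mol
eq. 4 as written: -26.4 kcal/mol
eq. 5 as written: +12.5 kcal/mol
By Hess's law, delta H = (-1)·(-59.8) + (-1)·(-57.1) + (1)·(-26.4) + (1)·(+12.5) = 103.0 kcal/mol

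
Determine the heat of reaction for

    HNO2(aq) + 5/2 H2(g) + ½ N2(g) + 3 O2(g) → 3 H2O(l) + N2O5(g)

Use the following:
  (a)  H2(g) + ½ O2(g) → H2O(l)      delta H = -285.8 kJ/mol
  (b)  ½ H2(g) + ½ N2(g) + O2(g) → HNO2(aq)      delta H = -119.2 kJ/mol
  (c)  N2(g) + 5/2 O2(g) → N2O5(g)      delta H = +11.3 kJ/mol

(a) × 3 (scale by 3 for the 3 H2O(l)): (3)·(-285.8) = -857.4 kJ/mol
(b) reversed (HNO2(aq) must end up as a reactant): +119.2 kJ/mol
(c) as written (N2O5(g) already on the product side): +11.3 kJ/mol
delta H = (3)·(-285.8) + (-1)·(-119.2) + (1)·(+11.3) = -726.9 kJ/mol

delta H = -726.9 kJ/mol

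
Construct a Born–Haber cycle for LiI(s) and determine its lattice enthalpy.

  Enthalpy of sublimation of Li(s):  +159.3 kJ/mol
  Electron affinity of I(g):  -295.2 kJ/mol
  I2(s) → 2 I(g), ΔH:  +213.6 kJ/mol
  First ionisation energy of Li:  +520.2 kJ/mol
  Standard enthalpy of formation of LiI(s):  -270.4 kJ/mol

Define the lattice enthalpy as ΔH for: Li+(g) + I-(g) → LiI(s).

U = -761.5 kJ/mol

ΔHf° = 1·ΔHsub + 1·(ΣIE) + 1/2·D(I2) + 1·EA + U
-270.4 = 1·(+159.3) + 1·(+520.2) + 1/2·(+213.6) + 1·(-295.2) + U
U = -270.4 − (+491.1) = -761.5 kJ/mol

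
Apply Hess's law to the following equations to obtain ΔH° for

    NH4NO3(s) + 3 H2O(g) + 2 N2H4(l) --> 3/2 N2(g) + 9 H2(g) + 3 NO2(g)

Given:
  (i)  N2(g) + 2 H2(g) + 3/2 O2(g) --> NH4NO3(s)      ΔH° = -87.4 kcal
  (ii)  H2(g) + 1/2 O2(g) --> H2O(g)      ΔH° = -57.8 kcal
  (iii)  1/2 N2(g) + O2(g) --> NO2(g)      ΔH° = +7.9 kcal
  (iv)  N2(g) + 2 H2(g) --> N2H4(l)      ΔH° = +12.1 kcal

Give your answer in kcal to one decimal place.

(i) reversed: +87.4 kcal
(ii) reversed and × 3: (-3)·(-57.8) = +173.4 kcal
(iii) × 3: (3)·(+7.9) = +23.7 kcal
(iv) reversed and × 2: (-2)·(+12.1) = -24.2 kcal
Combining the equations, ΔH° = (+87.4) + (+173.4) + (+23.7) + (-24.2) = 260.3 kcal

ΔH° = 260.3 kcal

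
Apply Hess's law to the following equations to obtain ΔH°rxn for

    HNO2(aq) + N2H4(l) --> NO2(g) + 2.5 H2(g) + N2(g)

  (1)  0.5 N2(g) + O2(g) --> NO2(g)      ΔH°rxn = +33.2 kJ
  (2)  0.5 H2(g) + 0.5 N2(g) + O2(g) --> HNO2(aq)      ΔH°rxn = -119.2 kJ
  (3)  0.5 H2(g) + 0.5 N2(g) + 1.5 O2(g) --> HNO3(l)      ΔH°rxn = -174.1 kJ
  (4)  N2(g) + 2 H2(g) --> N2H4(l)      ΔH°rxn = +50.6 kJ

ΔH°rxn = 101.8 kJ

(1) as written: +33.2 kJ
(2) reversed: +119.2 kJ
(3): not needed.
(4) reversed: -50.6 kJ
ΔH°rxn = (+33.2) + (+119.2) + (-50.6) = 101.8 kJ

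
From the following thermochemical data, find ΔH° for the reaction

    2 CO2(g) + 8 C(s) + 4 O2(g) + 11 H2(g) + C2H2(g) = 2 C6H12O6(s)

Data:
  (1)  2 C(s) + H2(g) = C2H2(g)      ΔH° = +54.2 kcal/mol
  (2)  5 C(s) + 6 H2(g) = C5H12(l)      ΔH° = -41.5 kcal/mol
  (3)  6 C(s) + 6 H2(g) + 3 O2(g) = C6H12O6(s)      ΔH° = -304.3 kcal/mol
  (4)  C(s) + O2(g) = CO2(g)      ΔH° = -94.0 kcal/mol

(1) reversed (reverse to put C2H2(g) on the reactant side): -54.2 kcal/mol
(2): not needed (C5H12(l) appears nowhere else).
(3) × 2 (scale by 2 for the 2 C6H12O6(s)): (2)·(-304.3) = -608.6 kcal/mol
(4) reversed and × 2 (CO2(g) must end up as a reactant; scale by 2 for the 2 CO2(g)): (-2)·(-94.0) = +188.0 kcal/mol
Combining the equations, ΔH° = (-1)·(+54.2) + (2)·(-304.3) + (-2)·(-94.0) = -474.8 kcal/mol

ΔH° = -474.8 kcal/mol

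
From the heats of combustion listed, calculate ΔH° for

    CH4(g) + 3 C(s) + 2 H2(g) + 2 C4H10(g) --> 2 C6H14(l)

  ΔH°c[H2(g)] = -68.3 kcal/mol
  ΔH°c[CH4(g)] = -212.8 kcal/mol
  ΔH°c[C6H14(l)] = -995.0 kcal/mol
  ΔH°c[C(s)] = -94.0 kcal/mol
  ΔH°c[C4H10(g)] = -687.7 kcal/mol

With combustion enthalpies, reactants minus products:
= [1·(-212.8) + 3·(-94.0) + 2·(-68.3) + 2·(-687.7)] − [2·(-995.0)]
= -16.8 kcal/mol

ΔH° = -16.8 kcal/mol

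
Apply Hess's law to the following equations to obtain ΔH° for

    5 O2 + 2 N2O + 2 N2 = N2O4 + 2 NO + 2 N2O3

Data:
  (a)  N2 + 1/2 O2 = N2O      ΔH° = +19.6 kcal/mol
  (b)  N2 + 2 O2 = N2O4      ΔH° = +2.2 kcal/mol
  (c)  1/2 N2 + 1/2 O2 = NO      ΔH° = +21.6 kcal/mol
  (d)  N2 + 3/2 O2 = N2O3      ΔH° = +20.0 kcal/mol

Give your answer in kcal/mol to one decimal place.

(a) reversed and × 2 (N2O must end up as a reactant; ×2 to match 2 N2O in the target): (-2)·(+19.6) = -39.2 kcal/mol
(b) as written (N2O4 already on the product side): +2.2 kcal/mol
(c) × 2 (scale by 2 for the 2 NO): (2)·(+21.6) = +43.2 kcal/mol
(d) × 2 (×2 to match 2 N2O3 in the target): (2)·(+20.0) = +40.0 kcal/mol
ΔH° = (-2)·(+19.6) + (1)·(+2.2) + (2)·(+21.6) + (2)·(+20.0) = 46.2 kcal/mol

ΔH° = 46.2 kcal/mol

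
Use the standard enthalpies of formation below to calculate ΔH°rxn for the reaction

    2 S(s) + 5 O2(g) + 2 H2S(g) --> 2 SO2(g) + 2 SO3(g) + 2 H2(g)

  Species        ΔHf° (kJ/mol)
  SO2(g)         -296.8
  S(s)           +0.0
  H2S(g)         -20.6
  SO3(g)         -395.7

Products: 2·(-296.8) + 2·(-395.7) + 2·(+0.0) = -1385.0
Reactants: 2·(+0.0) + 5·(+0.0) + 2·(-20.6) = -41.2
ΔH°rxn = (-1385.0) − (-41.2) = -1343.8 kJ/mol

ΔH°rxn = -1343.8 kJ/mol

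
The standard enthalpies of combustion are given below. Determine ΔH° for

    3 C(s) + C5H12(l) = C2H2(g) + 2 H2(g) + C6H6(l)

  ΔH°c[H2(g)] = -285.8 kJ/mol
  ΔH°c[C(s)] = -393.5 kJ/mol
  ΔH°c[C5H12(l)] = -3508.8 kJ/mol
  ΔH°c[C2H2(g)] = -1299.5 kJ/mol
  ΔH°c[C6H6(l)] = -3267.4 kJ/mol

ΔH° = 449.2 kJ/mol

Using ΔH = Σ nΔHc°(reactants) − Σ nΔHc°(products):
= [3·(-393.5) + 1·(-3508.8)] − [1·(-1299.5) + 2·(-285.8) + 1·(-3267.4)]
= 449.2 kJ/mol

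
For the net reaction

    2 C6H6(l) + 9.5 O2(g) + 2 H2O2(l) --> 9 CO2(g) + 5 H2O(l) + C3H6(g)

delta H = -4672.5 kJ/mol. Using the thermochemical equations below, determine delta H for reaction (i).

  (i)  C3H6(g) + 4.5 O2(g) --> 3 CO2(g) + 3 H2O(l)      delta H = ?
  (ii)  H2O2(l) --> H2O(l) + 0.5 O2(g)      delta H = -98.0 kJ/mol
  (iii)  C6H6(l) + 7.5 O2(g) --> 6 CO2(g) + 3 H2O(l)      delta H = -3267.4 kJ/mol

(i) reversed (reverse to put C3H6(g) on the product side): contributes −x
(ii) × 2 (×2 to match 2 H2O2(l) in the target): (2)·(-98.0) = -196.0 kJ/mol
(iii) × 2 (×2 to match 2 C6H6(l) in the target): (2)·(-3267.4) = -6534.8 kJ/mol
-4672.5 = (-196.0) + (-6534.8) − x
x = (-4672.5 − (-6730.8)) / (-1) = -2058.3 kJ/mol

delta H = -2058.3 kJ/mol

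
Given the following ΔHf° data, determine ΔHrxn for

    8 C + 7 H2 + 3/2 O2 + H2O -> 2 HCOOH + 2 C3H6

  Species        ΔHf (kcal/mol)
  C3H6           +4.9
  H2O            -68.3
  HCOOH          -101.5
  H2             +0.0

Products: 2·(-101.5) + 2·(+4.9) = -193.2
Reactants: 8·(+0.0) + 7·(+0.0) + 3/2·(+0.0) + 1·(-68.3) = -68.3
ΔHrxn = (-193.2) − (-68.3) = -124.9 kcal/mol

ΔHrxn = -124.9 kcal/mol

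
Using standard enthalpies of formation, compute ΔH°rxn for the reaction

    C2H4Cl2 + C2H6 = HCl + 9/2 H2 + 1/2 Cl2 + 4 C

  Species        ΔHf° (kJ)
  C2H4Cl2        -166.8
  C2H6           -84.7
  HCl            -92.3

ΔH°rxn = Σ nΔHf°(products) − Σ nΔHf°(reactants).
Products: 1·(-92.3) + 9/2·(+0.0) + 1/2·(+0.0) + 4·(+0.0) = -92.3
Reactants: 1·(-166.8) + 1·(-84.7) = -251.5
ΔH°rxn = (-92.3) − (-251.5) = 159.2 kJ

ΔH°rxn = 159.2 kJ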